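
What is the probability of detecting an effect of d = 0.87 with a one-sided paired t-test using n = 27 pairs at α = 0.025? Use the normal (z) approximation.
Power ≈ 0.99

Power calculation (paired t-test, normal approximation):
z_β = d · √n - z_α
z_β = 0.87 · √27 - 1.960
z_β = 0.87 · 5.196 - 1.960
z_β = 2.561

Power = Φ(z_β) = Φ(2.561) ≈ 0.995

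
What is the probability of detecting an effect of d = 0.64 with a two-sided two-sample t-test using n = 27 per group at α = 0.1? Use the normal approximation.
Power ≈ 0.76

Power calculation (two-sample t-test, normal approximation):
z_β = d · √(n/2) - z_{α/2}
z_β = 0.64 · √(27/2) - 1.645
z_β = 0.64 · 3.674 - 1.645
z_β = 0.707

Power = Φ(z_β) = Φ(0.707) ≈ 0.760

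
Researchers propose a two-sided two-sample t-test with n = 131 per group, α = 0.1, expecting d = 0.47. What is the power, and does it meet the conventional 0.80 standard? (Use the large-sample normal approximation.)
Power ≈ 0.98; the study is adequately powered (power ≥ 0.80)

Power calculation (two-sample t-test, normal approximation):
z_β = d · √(n/2) - z_{α/2}
z_β = 0.47 · √(131/2) - 1.645
z_β = 0.47 · 8.093 - 1.645
z_β = 2.159

Power = Φ(z_β) = Φ(2.159) ≈ 0.985

Effect size d = 0.47 is small by Cohen's convention (0.2/0.5/0.8).

Threshold: power ≥ 0.80 is conventionally adequate.
Power ≈ 0.98 → the study is adequately powered (power ≥ 0.80).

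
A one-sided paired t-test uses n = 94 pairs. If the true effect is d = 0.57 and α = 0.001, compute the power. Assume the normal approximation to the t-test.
Power ≈ 0.99

Power calculation (paired t-test, normal approximation):
z_β = d · √n - z_α
z_β = 0.57 · √94 - 3.090
z_β = 0.57 · 9.695 - 3.090
z_β = 2.436

Power = Φ(z_β) = Φ(2.436) ≈ 0.993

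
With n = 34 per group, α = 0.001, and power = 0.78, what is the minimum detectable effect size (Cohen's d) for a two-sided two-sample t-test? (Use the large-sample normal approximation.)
d ≈ 0.99

Minimum detectable effect (two-sample t-test, normal approximation):
d = (z_{α/2} + z_β) / √(n/2)
d = (3.291 + 0.772) / √(34/2)
d = 4.063 / 4.123
d ≈ 0.99

By Cohen's convention (0.2 small / 0.5 medium / 0.8 large): large effect.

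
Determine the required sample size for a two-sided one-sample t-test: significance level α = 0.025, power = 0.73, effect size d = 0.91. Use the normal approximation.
n = 10

Sample size formula (one-sample t-test, normal approximation):
n = ((z_{α/2} + z_β) / d)²

z_{α/2} = 2.241 (for α = 0.025, two-sided)
z_β = 0.613 (for power = 0.73)
d = 0.91

n = ((2.241 + 0.613) / 0.91)²
n = (3.136)²
n ≈ 9.83
Round up to the next whole number: n = 10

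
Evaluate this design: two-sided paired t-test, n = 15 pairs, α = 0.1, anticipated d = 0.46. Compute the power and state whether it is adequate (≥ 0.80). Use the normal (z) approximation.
Power ≈ 0.55; the study is underpowered (power < 0.80)

Power calculation (paired t-test, normal approximation):
z_β = d · √n - z_{α/2}
z_β = 0.46 · √15 - 1.645
z_β = 0.46 · 3.873 - 1.645
z_β = 0.137

Power = Φ(z_β) = Φ(0.137) ≈ 0.554

Effect size d = 0.46 is small by Cohen's convention (0.2/0.5/0.8).

Threshold: power ≥ 0.80 is conventionally adequate.
Power ≈ 0.55 → the study is underpowered (power < 0.80).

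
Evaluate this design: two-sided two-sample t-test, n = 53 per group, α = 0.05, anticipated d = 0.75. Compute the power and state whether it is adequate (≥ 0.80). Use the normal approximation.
Power ≈ 0.97; the study is adequately powered (power ≥ 0.80)

Power calculation (two-sample t-test, normal approximation):
z_β = d · √(n/2) - z_{α/2}
z_β = 0.75 · √(53/2) - 1.960
z_β = 0.75 · 5.148 - 1.960
z_β = 1.901

Power = Φ(z_β) = Φ(1.901) ≈ 0.971

Effect size d = 0.75 is medium by Cohen's convention (0.2/0.5/0.8).

Threshold: power ≥ 0.80 is conventionally adequate.
Power ≈ 0.97 → the study is adequately powered (power ≥ 0.80).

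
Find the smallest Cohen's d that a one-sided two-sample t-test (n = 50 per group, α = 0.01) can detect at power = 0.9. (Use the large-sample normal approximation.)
d ≈ 0.72

Minimum detectable effect (two-sample t-test, normal approximation):
d = (z_α + z_β) / √(n/2)
d = (2.326 + 1.282) / √(50/2)
d = 3.608 / 5.000
d ≈ 0.72

By Cohen's convention (0.2 small / 0.5 medium / 0.8 large): medium effect.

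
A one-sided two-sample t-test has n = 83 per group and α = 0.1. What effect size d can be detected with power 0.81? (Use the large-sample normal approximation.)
d ≈ 0.34

Minimum detectable effect (two-sample t-test, normal approximation):
d = (z_α + z_β) / √(n/2)
d = (1.282 + 0.878) / √(83/2)
d = 2.159 / 6.442
d ≈ 0.34

By Cohen's convention (0.2 small / 0.5 medium / 0.8 large): small effect.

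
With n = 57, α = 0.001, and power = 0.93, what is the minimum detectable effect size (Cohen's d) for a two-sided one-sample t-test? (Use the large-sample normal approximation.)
d ≈ 0.63

Minimum detectable effect (one-sample t-test, normal approximation):
d = (z_{α/2} + z_β) / √n
d = (3.291 + 1.476) / √57
d = 4.766 / 7.550
d ≈ 0.63

By Cohen's convention (0.2 small / 0.5 medium / 0.8 large): medium effect.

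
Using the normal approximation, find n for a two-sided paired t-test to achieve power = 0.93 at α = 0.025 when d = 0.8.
n = 22 pairs

Sample size formula (paired t-test, normal approximation):
n = ((z_{α/2} + z_β) / d)²

z_{α/2} = 2.241 (for α = 0.025, two-sided)
z_β = 1.476 (for power = 0.93)
d = 0.8

n = ((2.241 + 1.476) / 0.8)²
n = (4.646)²
n ≈ 21.59
Round up to the next whole number: n = 22 pairs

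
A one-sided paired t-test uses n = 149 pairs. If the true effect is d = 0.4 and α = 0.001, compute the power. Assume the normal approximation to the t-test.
Power ≈ 0.96

Power calculation (paired t-test, normal approximation):
z_β = d · √n - z_α
z_β = 0.4 · √149 - 3.090
z_β = 0.4 · 12.207 - 3.090
z_β = 1.792

Power = Φ(z_β) = Φ(1.792) ≈ 0.963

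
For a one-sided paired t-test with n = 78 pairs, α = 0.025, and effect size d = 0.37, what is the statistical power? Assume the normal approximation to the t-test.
Power ≈ 0.90

Power calculation (paired t-test, normal approximation):
z_β = d · √n - z_α
z_β = 0.37 · √78 - 1.960
z_β = 0.37 · 8.832 - 1.960
z_β = 1.308

Power = Φ(z_β) = Φ(1.308) ≈ 0.905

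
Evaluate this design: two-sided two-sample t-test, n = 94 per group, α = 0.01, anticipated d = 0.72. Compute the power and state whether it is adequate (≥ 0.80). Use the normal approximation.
Power ≈ 0.99; the study is adequately powered (power ≥ 0.80)

Power calculation (two-sample t-test, normal approximation):
z_β = d · √(n/2) - z_{α/2}
z_β = 0.72 · √(94/2) - 2.576
z_β = 0.72 · 6.856 - 2.576
z_β = 2.360

Power = Φ(z_β) = Φ(2.360) ≈ 0.991

Effect size d = 0.72 is medium by Cohen's convention (0.2/0.5/0.8).

Threshold: power ≥ 0.80 is conventionally adequate.
Power ≈ 0.99 → the study is adequately powered (power ≥ 0.80).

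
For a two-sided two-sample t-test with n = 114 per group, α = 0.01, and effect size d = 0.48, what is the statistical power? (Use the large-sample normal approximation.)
Power ≈ 0.85

Power calculation (two-sample t-test, normal approximation):
z_β = d · √(n/2) - z_{α/2}
z_β = 0.48 · √(114/2) - 2.576
z_β = 0.48 · 7.550 - 2.576
z_β = 1.048

Power = Φ(z_β) = Φ(1.048) ≈ 0.853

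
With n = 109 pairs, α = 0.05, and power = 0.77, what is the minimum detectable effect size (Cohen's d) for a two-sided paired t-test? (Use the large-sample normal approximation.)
d ≈ 0.26

Minimum detectable effect (paired t-test, normal approximation):
d = (z_{α/2} + z_β) / √n
d = (1.960 + 0.739) / √109
d = 2.699 / 10.440
d ≈ 0.26

By Cohen's convention (0.2 small / 0.5 medium / 0.8 large): small effect.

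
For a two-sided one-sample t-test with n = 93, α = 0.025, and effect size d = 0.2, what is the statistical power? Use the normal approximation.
Power ≈ 0.38

Power calculation (one-sample t-test, normal approximation):
z_β = d · √n - z_{α/2}
z_β = 0.2 · √93 - 2.241
z_β = 0.2 · 9.644 - 2.241
z_β = -0.313

Power = Φ(z_β) = Φ(-0.313) ≈ 0.377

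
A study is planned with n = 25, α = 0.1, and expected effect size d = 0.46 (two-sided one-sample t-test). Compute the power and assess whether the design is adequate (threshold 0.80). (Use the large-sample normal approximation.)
Power ≈ 0.74; the study is underpowered (power < 0.80)

Power calculation (one-sample t-test, normal approximation):
z_β = d · √n - z_{α/2}
z_β = 0.46 · √25 - 1.645
z_β = 0.46 · 5.000 - 1.645
z_β = 0.655

Power = Φ(z_β) = Φ(0.655) ≈ 0.744

Effect size d = 0.46 is small by Cohen's convention (0.2/0.5/0.8).

Threshold: power ≥ 0.80 is conventionally adequate.
Power ≈ 0.74 → the study is underpowered (power < 0.80).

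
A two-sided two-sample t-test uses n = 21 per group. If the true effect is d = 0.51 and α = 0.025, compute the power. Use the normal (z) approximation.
Power ≈ 0.28

Power calculation (two-sample t-test, normal approximation):
z_β = d · √(n/2) - z_{α/2}
z_β = 0.51 · √(21/2) - 2.241
z_β = 0.51 · 3.240 - 2.241
z_β = -0.589

Power = Φ(z_β) = Φ(-0.589) ≈ 0.278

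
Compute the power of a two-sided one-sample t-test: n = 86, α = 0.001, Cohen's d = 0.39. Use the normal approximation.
Power ≈ 0.63

Power calculation (one-sample t-test, normal approximation):
z_β = d · √n - z_{α/2}
z_β = 0.39 · √86 - 3.291
z_β = 0.39 · 9.274 - 3.291
z_β = 0.326

Power = Φ(z_β) = Φ(0.326) ≈ 0.628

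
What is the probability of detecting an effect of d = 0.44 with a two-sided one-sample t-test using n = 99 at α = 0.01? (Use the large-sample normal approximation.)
Power ≈ 0.96

Power calculation (one-sample t-test, normal approximation):
z_β = d · √n - z_{α/2}
z_β = 0.44 · √99 - 2.576
z_β = 0.44 · 9.950 - 2.576
z_β = 1.802

Power = Φ(z_β) = Φ(1.802) ≈ 0.964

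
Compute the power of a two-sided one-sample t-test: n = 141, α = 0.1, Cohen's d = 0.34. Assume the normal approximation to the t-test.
Power ≈ 0.99

Power calculation (one-sample t-test, normal approximation):
z_β = d · √n - z_{α/2}
z_β = 0.34 · √141 - 1.645
z_β = 0.34 · 11.874 - 1.645
z_β = 2.392

Power = Φ(z_β) = Φ(2.392) ≈ 0.992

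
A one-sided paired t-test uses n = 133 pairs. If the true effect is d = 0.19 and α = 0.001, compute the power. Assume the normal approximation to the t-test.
Power ≈ 0.18

Power calculation (paired t-test, normal approximation):
z_β = d · √n - z_α
z_β = 0.19 · √133 - 3.090
z_β = 0.19 · 11.533 - 3.090
z_β = -0.899

Power = Φ(z_β) = Φ(-0.899) ≈ 0.184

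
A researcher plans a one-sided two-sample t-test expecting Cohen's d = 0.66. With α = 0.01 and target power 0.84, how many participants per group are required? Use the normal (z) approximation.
n = 51 per group

Sample size formula (two-sample t-test, normal approximation):
n = 2 · ((z_α + z_β) / d)²

z_α = 2.326 (for α = 0.01, one-sided)
z_β = 0.994 (for power = 0.84)
d = 0.66

n = 2 · ((2.326 + 0.994) / 0.66)²
n = 2 · (5.030)²
n ≈ 50.60
Round up to the next whole number: n = 51 per group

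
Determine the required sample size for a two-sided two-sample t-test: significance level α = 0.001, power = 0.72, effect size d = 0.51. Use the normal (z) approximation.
n = 116 per group

Sample size formula (two-sample t-test, normal approximation):
n = 2 · ((z_{α/2} + z_β) / d)²

z_{α/2} = 3.291 (for α = 0.001, two-sided)
z_β = 0.583 (for power = 0.72)
d = 0.51

n = 2 · ((3.291 + 0.583) / 0.51)²
n = 2 · (7.596)²
n ≈ 115.40
Round up to the next whole number: n = 116 per group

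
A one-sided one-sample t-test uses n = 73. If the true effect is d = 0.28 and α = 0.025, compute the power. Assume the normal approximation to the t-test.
Power ≈ 0.67

Power calculation (one-sample t-test, normal approximation):
z_β = d · √n - z_α
z_β = 0.28 · √73 - 1.960
z_β = 0.28 · 8.544 - 1.960
z_β = 0.432

Power = Φ(z_β) = Φ(0.432) ≈ 0.667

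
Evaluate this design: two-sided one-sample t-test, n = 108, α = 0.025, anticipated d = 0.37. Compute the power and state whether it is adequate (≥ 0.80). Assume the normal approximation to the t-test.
Power ≈ 0.95; the study is adequately powered (power ≥ 0.80)

Power calculation (one-sample t-test, normal approximation):
z_β = d · √n - z_{α/2}
z_β = 0.37 · √108 - 2.241
z_β = 0.37 · 10.392 - 2.241
z_β = 1.604

Power = Φ(z_β) = Φ(1.604) ≈ 0.946

Effect size d = 0.37 is small by Cohen's convention (0.2/0.5/0.8).

Threshold: power ≥ 0.80 is conventionally adequate.
Power ≈ 0.95 → the study is adequately powered (power ≥ 0.80).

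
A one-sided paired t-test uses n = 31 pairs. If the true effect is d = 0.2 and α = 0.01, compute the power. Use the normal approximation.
Power ≈ 0.11

Power calculation (paired t-test, normal approximation):
z_β = d · √n - z_α
z_β = 0.2 · √31 - 2.326
z_β = 0.2 · 5.568 - 2.326
z_β = -1.213

Power = Φ(z_β) = Φ(-1.213) ≈ 0.113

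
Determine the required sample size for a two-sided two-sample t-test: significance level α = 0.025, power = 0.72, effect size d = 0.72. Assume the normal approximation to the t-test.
n = 31 per group

Sample size formula (two-sample t-test, normal approximation):
n = 2 · ((z_{α/2} + z_β) / d)²

z_{α/2} = 2.241 (for α = 0.025, two-sided)
z_β = 0.583 (for power = 0.72)
d = 0.72

n = 2 · ((2.241 + 0.583) / 0.72)²
n = 2 · (3.922)²
n ≈ 30.76
Round up to the next whole number: n = 31 per group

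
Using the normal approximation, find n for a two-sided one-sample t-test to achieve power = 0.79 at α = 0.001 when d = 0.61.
n = 46

Sample size formula (one-sample t-test, normal approximation):
n = ((z_{α/2} + z_β) / d)²

z_{α/2} = 3.291 (for α = 0.001, two-sided)
z_β = 0.806 (for power = 0.79)
d = 0.61

n = ((3.291 + 0.806) / 0.61)²
n = (6.716)²
n ≈ 45.10
Round up to the next whole number: n = 46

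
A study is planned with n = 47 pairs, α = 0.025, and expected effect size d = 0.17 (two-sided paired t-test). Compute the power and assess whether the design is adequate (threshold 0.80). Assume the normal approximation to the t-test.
Power ≈ 0.14; the study is underpowered (power < 0.80)

Power calculation (paired t-test, normal approximation):
z_β = d · √n - z_{α/2}
z_β = 0.17 · √47 - 2.241
z_β = 0.17 · 6.856 - 2.241
z_β = -1.076

Power = Φ(z_β) = Φ(-1.076) ≈ 0.141

Effect size d = 0.17 is very small by Cohen's convention (0.2/0.5/0.8).

Threshold: power ≥ 0.80 is conventionally adequate.
Power ≈ 0.14 → the study is underpowered (power < 0.80).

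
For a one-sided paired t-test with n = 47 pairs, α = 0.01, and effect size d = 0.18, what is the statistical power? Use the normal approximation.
Power ≈ 0.14

Power calculation (paired t-test, normal approximation):
z_β = d · √n - z_α
z_β = 0.18 · √47 - 2.326
z_β = 0.18 · 6.856 - 2.326
z_β = -1.092

Power = Φ(z_β) = Φ(-1.092) ≈ 0.137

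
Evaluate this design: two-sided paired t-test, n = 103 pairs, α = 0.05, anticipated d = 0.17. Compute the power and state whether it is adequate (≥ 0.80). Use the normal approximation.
Power ≈ 0.41; the study is underpowered (power < 0.80)

Power calculation (paired t-test, normal approximation):
z_β = d · √n - z_{α/2}
z_β = 0.17 · √103 - 1.960
z_β = 0.17 · 10.149 - 1.960
z_β = -0.235

Power = Φ(z_β) = Φ(-0.235) ≈ 0.407

Effect size d = 0.17 is very small by Cohen's convention (0.2/0.5/0.8).

Threshold: power ≥ 0.80 is conventionally adequate.
Power ≈ 0.41 → the study is underpowered (power < 0.80).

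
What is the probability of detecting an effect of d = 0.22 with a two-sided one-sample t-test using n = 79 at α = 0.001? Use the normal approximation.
Power ≈ 0.09

Power calculation (one-sample t-test, normal approximation):
z_β = d · √n - z_{α/2}
z_β = 0.22 · √79 - 3.291
z_β = 0.22 · 8.888 - 3.291
z_β = -1.335

Power = Φ(z_β) = Φ(-1.335) ≈ 0.091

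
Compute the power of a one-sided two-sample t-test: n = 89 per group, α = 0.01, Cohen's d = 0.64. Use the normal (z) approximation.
Power ≈ 0.97

Power calculation (two-sample t-test, normal approximation):
z_β = d · √(n/2) - z_α
z_β = 0.64 · √(89/2) - 2.326
z_β = 0.64 · 6.671 - 2.326
z_β = 1.943

Power = Φ(z_β) = Φ(1.943) ≈ 0.974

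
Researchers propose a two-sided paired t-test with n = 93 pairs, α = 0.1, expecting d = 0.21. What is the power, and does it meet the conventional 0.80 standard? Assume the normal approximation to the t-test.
Power ≈ 0.65; the study is underpowered (power < 0.80)

Power calculation (paired t-test, normal approximation):
z_β = d · √n - z_{α/2}
z_β = 0.21 · √93 - 1.645
z_β = 0.21 · 9.644 - 1.645
z_β = 0.380

Power = Φ(z_β) = Φ(0.380) ≈ 0.648

Effect size d = 0.21 is small by Cohen's convention (0.2/0.5/0.8).

Threshold: power ≥ 0.80 is conventionally adequate.
Power ≈ 0.65 → the study is underpowered (power < 0.80).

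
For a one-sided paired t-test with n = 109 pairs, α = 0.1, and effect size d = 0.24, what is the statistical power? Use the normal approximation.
Power ≈ 0.89

Power calculation (paired t-test, normal approximation):
z_β = d · √n - z_α
z_β = 0.24 · √109 - 1.282
z_β = 0.24 · 10.440 - 1.282
z_β = 1.224

Power = Φ(z_β) = Φ(1.224) ≈ 0.890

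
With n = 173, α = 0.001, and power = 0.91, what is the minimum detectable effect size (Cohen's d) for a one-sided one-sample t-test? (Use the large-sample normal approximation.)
d ≈ 0.34

Minimum detectable effect (one-sample t-test, normal approximation):
d = (z_α + z_β) / √n
d = (3.090 + 1.341) / √173
d = 4.431 / 13.153
d ≈ 0.34

By Cohen's convention (0.2 small / 0.5 medium / 0.8 large): small effect.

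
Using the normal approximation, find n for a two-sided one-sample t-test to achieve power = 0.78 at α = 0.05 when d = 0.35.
n = 61

Sample size formula (one-sample t-test, normal approximation):
n = ((z_{α/2} + z_β) / d)²

z_{α/2} = 1.960 (for α = 0.05, two-sided)
z_β = 0.772 (for power = 0.78)
d = 0.35

n = ((1.960 + 0.772) / 0.35)²
n = (7.806)²
n ≈ 60.93
Round up to the next whole number: n = 61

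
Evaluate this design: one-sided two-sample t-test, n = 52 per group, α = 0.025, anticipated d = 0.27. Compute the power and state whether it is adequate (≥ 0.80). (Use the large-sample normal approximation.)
Power ≈ 0.28; the study is underpowered (power < 0.80)

Power calculation (two-sample t-test, normal approximation):
z_β = d · √(n/2) - z_α
z_β = 0.27 · √(52/2) - 1.960
z_β = 0.27 · 5.099 - 1.960
z_β = -0.583

Power = Φ(z_β) = Φ(-0.583) ≈ 0.280

Effect size d = 0.27 is small by Cohen's convention (0.2/0.5/0.8).

Threshold: power ≥ 0.80 is conventionally adequate.
Power ≈ 0.28 → the study is underpowered (power < 0.80).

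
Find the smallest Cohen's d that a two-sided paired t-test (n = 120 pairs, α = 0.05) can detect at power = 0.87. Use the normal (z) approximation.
d ≈ 0.28

Minimum detectable effect (paired t-test, normal approximation):
d = (z_{α/2} + z_β) / √n
d = (1.960 + 1.126) / √120
d = 3.086 / 10.954
d ≈ 0.28

By Cohen's convention (0.2 small / 0.5 medium / 0.8 large): small effect.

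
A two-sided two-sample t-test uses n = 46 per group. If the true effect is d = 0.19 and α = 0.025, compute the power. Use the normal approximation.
Power ≈ 0.09

Power calculation (two-sample t-test, normal approximation):
z_β = d · √(n/2) - z_{α/2}
z_β = 0.19 · √(46/2) - 2.241
z_β = 0.19 · 4.796 - 2.241
z_β = -1.330

Power = Φ(z_β) = Φ(-1.330) ≈ 0.092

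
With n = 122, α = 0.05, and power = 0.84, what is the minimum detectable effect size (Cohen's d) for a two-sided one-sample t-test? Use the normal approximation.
d ≈ 0.27

Minimum detectable effect (one-sample t-test, normal approximation):
d = (z_{α/2} + z_β) / √n
d = (1.960 + 0.994) / √122
d = 2.954 / 11.045
d ≈ 0.27

By Cohen's convention (0.2 small / 0.5 medium / 0.8 large): small effect.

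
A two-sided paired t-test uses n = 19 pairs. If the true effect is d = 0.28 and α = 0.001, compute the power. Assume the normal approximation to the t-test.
Power ≈ 0.02

Power calculation (paired t-test, normal approximation):
z_β = d · √n - z_{α/2}
z_β = 0.28 · √19 - 3.291
z_β = 0.28 · 4.359 - 3.291
z_β = -2.070

Power = Φ(z_β) = Φ(-2.070) ≈ 0.019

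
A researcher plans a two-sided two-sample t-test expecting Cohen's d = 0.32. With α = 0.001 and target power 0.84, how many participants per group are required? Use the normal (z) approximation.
n = 359 per group

Sample size formula (two-sample t-test, normal approximation):
n = 2 · ((z_{α/2} + z_β) / d)²

z_{α/2} = 3.291 (for α = 0.001, two-sided)
z_β = 0.994 (for power = 0.84)
d = 0.32

n = 2 · ((3.291 + 0.994) / 0.32)²
n = 2 · (13.391)²
n ≈ 358.64
Round up to the next whole number: n = 359 per group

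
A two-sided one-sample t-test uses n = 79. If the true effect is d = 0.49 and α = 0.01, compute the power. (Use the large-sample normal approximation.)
Power ≈ 0.96

Power calculation (one-sample t-test, normal approximation):
z_β = d · √n - z_{α/2}
z_β = 0.49 · √79 - 2.576
z_β = 0.49 · 8.888 - 2.576
z_β = 1.779

Power = Φ(z_β) = Φ(1.779) ≈ 0.962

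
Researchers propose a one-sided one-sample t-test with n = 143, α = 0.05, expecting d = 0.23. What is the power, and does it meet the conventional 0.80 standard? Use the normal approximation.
Power ≈ 0.87; the study is adequately powered (power ≥ 0.80)

Power calculation (one-sample t-test, normal approximation):
z_β = d · √n - z_α
z_β = 0.23 · √143 - 1.645
z_β = 0.23 · 11.958 - 1.645
z_β = 1.106

Power = Φ(z_β) = Φ(1.106) ≈ 0.866

Effect size d = 0.23 is small by Cohen's convention (0.2/0.5/0.8).

Threshold: power ≥ 0.80 is conventionally adequate.
Power ≈ 0.87 → the study is adequately powered (power ≥ 0.80).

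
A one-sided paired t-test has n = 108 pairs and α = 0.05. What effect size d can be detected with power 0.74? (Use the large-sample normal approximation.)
d ≈ 0.22

Minimum detectable effect (paired t-test, normal approximation):
d = (z_α + z_β) / √n
d = (1.645 + 0.643) / √108
d = 2.288 / 10.392
d ≈ 0.22

By Cohen's convention (0.2 small / 0.5 medium / 0.8 large): small effect.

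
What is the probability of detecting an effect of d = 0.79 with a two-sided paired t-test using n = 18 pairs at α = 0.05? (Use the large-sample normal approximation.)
Power ≈ 0.92

Power calculation (paired t-test, normal approximation):
z_β = d · √n - z_{α/2}
z_β = 0.79 · √18 - 1.960
z_β = 0.79 · 4.243 - 1.960
z_β = 1.392

Power = Φ(z_β) = Φ(1.392) ≈ 0.918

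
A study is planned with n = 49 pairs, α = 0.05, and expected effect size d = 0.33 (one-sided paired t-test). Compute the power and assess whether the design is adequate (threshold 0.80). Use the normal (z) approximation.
Power ≈ 0.75; the study is underpowered (power < 0.80)

Power calculation (paired t-test, normal approximation):
z_β = d · √n - z_α
z_β = 0.33 · √49 - 1.645
z_β = 0.33 · 7.000 - 1.645
z_β = 0.665

Power = Φ(z_β) = Φ(0.665) ≈ 0.747

Effect size d = 0.33 is small by Cohen's convention (0.2/0.5/0.8).

Threshold: power ≥ 0.80 is conventionally adequate.
Power ≈ 0.75 → the study is underpowered (power < 0.80).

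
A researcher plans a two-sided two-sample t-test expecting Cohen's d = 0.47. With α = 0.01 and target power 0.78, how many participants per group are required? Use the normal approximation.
n = 102 per group

Sample size formula (two-sample t-test, normal approximation):
n = 2 · ((z_{α/2} + z_β) / d)²

z_{α/2} = 2.576 (for α = 0.01, two-sided)
z_β = 0.772 (for power = 0.78)
d = 0.47

n = 2 · ((2.576 + 0.772) / 0.47)²
n = 2 · (7.123)²
n ≈ 101.47
Round up to the next whole number: n = 102 per group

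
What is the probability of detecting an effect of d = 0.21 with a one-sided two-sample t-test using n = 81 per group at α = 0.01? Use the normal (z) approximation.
Power ≈ 0.16

Power calculation (two-sample t-test, normal approximation):
z_β = d · √(n/2) - z_α
z_β = 0.21 · √(81/2) - 2.326
z_β = 0.21 · 6.364 - 2.326
z_β = -0.990

Power = Φ(z_β) = Φ(-0.990) ≈ 0.161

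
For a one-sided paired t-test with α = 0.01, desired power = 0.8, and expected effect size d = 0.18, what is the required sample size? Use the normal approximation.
n = 310 pairs

Sample size formula (paired t-test, normal approximation):
n = ((z_α + z_β) / d)²

z_α = 2.326 (for α = 0.01, one-sided)
z_β = 0.842 (for power = 0.8)
d = 0.18

n = ((2.326 + 0.842) / 0.18)²
n = (17.600)²
n ≈ 309.76
Round up to the next whole number: n = 310 pairs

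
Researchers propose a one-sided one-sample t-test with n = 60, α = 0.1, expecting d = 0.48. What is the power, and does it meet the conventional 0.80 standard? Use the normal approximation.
Power ≈ 0.99; the study is adequately powered (power ≥ 0.80)

Power calculation (one-sample t-test, normal approximation):
z_β = d · √n - z_α
z_β = 0.48 · √60 - 1.282
z_β = 0.48 · 7.746 - 1.282
z_β = 2.437

Power = Φ(z_β) = Φ(2.437) ≈ 0.993

Effect size d = 0.48 is small by Cohen's convention (0.2/0.5/0.8).

Threshold: power ≥ 0.80 is conventionally adequate.
Power ≈ 0.99 → the study is adequately powered (power ≥ 0.80).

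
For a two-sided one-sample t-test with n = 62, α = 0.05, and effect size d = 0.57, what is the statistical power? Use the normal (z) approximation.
Power ≈ 0.99

Power calculation (one-sample t-test, normal approximation):
z_β = d · √n - z_{α/2}
z_β = 0.57 · √62 - 1.960
z_β = 0.57 · 7.874 - 1.960
z_β = 2.528

Power = Φ(z_β) = Φ(2.528) ≈ 0.994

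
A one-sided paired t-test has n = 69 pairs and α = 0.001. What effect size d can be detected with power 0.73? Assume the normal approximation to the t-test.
d ≈ 0.45

Minimum detectable effect (paired t-test, normal approximation):
d = (z_α + z_β) / √n
d = (3.090 + 0.613) / √69
d = 3.703 / 8.307
d ≈ 0.45

By Cohen's convention (0.2 small / 0.5 medium / 0.8 large): small effect.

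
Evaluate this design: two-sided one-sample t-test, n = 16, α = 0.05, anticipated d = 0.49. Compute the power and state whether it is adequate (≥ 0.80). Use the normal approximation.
Power ≈ 0.50; the study is underpowered (power < 0.80)

Power calculation (one-sample t-test, normal approximation):
z_β = d · √n - z_{α/2}
z_β = 0.49 · √16 - 1.960
z_β = 0.49 · 4.000 - 1.960
z_β = 0.000

Power = Φ(z_β) = Φ(0.000) ≈ 0.500

Effect size d = 0.49 is small by Cohen's convention (0.2/0.5/0.8).

Threshold: power ≥ 0.80 is conventionally adequate.
Power ≈ 0.50 → the study is underpowered (power < 0.80).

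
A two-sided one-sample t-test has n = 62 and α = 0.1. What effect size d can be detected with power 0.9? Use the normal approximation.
d ≈ 0.37

Minimum detectable effect (one-sample t-test, normal approximation):
d = (z_{α/2} + z_β) / √n
d = (1.645 + 1.282) / √62
d = 2.926 / 7.874
d ≈ 0.37

By Cohen's convention (0.2 small / 0.5 medium / 0.8 large): small effect.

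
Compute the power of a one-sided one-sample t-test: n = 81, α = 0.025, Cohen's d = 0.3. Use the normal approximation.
Power ≈ 0.77

Power calculation (one-sample t-test, normal approximation):
z_β = d · √n - z_α
z_β = 0.3 · √81 - 1.960
z_β = 0.3 · 9.000 - 1.960
z_β = 0.740

Power = Φ(z_β) = Φ(0.740) ≈ 0.770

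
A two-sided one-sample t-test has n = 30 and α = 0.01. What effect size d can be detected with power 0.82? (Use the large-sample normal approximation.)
d ≈ 0.64

Minimum detectable effect (one-sample t-test, normal approximation):
d = (z_{α/2} + z_β) / √n
d = (2.576 + 0.915) / √30
d = 3.491 / 5.477
d ≈ 0.64

By Cohen's convention (0.2 small / 0.5 medium / 0.8 large): medium effect.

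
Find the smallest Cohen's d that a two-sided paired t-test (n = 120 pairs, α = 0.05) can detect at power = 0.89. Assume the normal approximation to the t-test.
d ≈ 0.29

Minimum detectable effect (paired t-test, normal approximation):
d = (z_{α/2} + z_β) / √n
d = (1.960 + 1.227) / √120
d = 3.186 / 10.954
d ≈ 0.29

By Cohen's convention (0.2 small / 0.5 medium / 0.8 large): small effect.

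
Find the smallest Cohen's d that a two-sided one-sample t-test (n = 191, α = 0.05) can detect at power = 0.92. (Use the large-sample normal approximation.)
d ≈ 0.24

Minimum detectable effect (one-sample t-test, normal approximation):
d = (z_{α/2} + z_β) / √n
d = (1.960 + 1.405) / √191
d = 3.365 / 13.820
d ≈ 0.24

By Cohen's convention (0.2 small / 0.5 medium / 0.8 large): small effect.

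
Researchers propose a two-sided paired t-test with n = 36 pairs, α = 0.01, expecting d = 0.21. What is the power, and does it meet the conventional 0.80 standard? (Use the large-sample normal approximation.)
Power ≈ 0.09; the study is underpowered (power < 0.80)

Power calculation (paired t-test, normal approximation):
z_β = d · √n - z_{α/2}
z_β = 0.21 · √36 - 2.576
z_β = 0.21 · 6.000 - 2.576
z_β = -1.316

Power = Φ(z_β) = Φ(-1.316) ≈ 0.094

Effect size d = 0.21 is small by Cohen's convention (0.2/0.5/0.8).

Threshold: power ≥ 0.80 is conventionally adequate.
Power ≈ 0.09 → the study is underpowered (power < 0.80).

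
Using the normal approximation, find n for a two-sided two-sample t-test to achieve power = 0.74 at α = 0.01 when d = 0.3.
n = 231 per group

Sample size formula (two-sample t-test, normal approximation):
n = 2 · ((z_{α/2} + z_β) / d)²

z_{α/2} = 2.576 (for α = 0.01, two-sided)
z_β = 0.643 (for power = 0.74)
d = 0.3

n = 2 · ((2.576 + 0.643) / 0.3)²
n = 2 · (10.730)²
n ≈ 230.27
Round up to the next whole number: n = 231 per group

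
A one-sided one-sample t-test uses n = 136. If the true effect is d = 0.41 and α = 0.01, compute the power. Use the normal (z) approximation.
Power ≈ 0.99

Power calculation (one-sample t-test, normal approximation):
z_β = d · √n - z_α
z_β = 0.41 · √136 - 2.326
z_β = 0.41 · 11.662 - 2.326
z_β = 2.455

Power = Φ(z_β) = Φ(2.455) ≈ 0.993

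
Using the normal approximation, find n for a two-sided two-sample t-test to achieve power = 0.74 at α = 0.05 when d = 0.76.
n = 24 per group

Sample size formula (two-sample t-test, normal approximation):
n = 2 · ((z_{α/2} + z_β) / d)²

z_{α/2} = 1.960 (for α = 0.05, two-sided)
z_β = 0.643 (for power = 0.74)
d = 0.76

n = 2 · ((1.960 + 0.643) / 0.76)²
n = 2 · (3.425)²
n ≈ 23.46
Round up to the next whole number: n = 24 per group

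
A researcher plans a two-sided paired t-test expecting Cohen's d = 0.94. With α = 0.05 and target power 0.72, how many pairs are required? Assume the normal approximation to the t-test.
n = 8 pairs

Sample size formula (paired t-test, normal approximation):
n = ((z_{α/2} + z_β) / d)²

z_{α/2} = 1.960 (for α = 0.05, two-sided)
z_β = 0.583 (for power = 0.72)
d = 0.94

n = ((1.960 + 0.583) / 0.94)²
n = (2.705)²
n ≈ 7.32
Round up to the next whole number: n = 8 pairs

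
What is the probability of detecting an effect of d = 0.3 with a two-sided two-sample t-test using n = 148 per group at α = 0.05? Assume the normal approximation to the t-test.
Power ≈ 0.73

Power calculation (two-sample t-test, normal approximation):
z_β = d · √(n/2) - z_{α/2}
z_β = 0.3 · √(148/2) - 1.960
z_β = 0.3 · 8.602 - 1.960
z_β = 0.621

Power = Φ(z_β) = Φ(0.621) ≈ 0.733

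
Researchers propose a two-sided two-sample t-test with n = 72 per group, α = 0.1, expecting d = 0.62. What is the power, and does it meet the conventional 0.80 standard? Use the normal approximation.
Power ≈ 0.98; the study is adequately powered (power ≥ 0.80)

Power calculation (two-sample t-test, normal approximation):
z_β = d · √(n/2) - z_{α/2}
z_β = 0.62 · √(72/2) - 1.645
z_β = 0.62 · 6.000 - 1.645
z_β = 2.075

Power = Φ(z_β) = Φ(2.075) ≈ 0.981

Effect size d = 0.62 is medium by Cohen's convention (0.2/0.5/0.8).

Threshold: power ≥ 0.80 is conventionally adequate.
Power ≈ 0.98 → the study is adequately powered (power ≥ 0.80).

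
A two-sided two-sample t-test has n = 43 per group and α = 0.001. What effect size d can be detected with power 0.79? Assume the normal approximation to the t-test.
d ≈ 0.88

Minimum detectable effect (two-sample t-test, normal approximation):
d = (z_{α/2} + z_β) / √(n/2)
d = (3.291 + 0.806) / √(43/2)
d = 4.097 / 4.637
d ≈ 0.88

By Cohen's convention (0.2 small / 0.5 medium / 0.8 large): large effect.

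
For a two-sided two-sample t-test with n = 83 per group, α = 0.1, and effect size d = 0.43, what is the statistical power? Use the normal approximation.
Power ≈ 0.87

Power calculation (two-sample t-test, normal approximation):
z_β = d · √(n/2) - z_{α/2}
z_β = 0.43 · √(83/2) - 1.645
z_β = 0.43 · 6.442 - 1.645
z_β = 1.125

Power = Φ(z_β) = Φ(1.125) ≈ 0.870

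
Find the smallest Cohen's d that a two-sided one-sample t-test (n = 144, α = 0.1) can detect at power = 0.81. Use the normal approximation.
d ≈ 0.21

Minimum detectable effect (one-sample t-test, normal approximation):
d = (z_{α/2} + z_β) / √n
d = (1.645 + 0.878) / √144
d = 2.523 / 12.000
d ≈ 0.21

By Cohen's convention (0.2 small / 0.5 medium / 0.8 large): small effect.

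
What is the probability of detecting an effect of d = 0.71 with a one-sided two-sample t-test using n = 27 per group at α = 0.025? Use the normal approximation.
Power ≈ 0.74

Power calculation (two-sample t-test, normal approximation):
z_β = d · √(n/2) - z_α
z_β = 0.71 · √(27/2) - 1.960
z_β = 0.71 · 3.674 - 1.960
z_β = 0.649

Power = Φ(z_β) = Φ(0.649) ≈ 0.742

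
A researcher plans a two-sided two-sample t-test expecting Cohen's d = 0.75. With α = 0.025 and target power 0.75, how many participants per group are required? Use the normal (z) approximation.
n = 31 per group

Sample size formula (two-sample t-test, normal approximation):
n = 2 · ((z_{α/2} + z_β) / d)²

z_{α/2} = 2.241 (for α = 0.025, two-sided)
z_β = 0.674 (for power = 0.75)
d = 0.75

n = 2 · ((2.241 + 0.674) / 0.75)²
n = 2 · (3.887)²
n ≈ 30.22
Round up to the next whole number: n = 31 per group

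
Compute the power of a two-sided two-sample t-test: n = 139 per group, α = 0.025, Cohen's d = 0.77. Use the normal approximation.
Power ≈ 1.00

Power calculation (two-sample t-test, normal approximation):
z_β = d · √(n/2) - z_{α/2}
z_β = 0.77 · √(139/2) - 2.241
z_β = 0.77 · 8.337 - 2.241
z_β = 4.178

Power = Φ(z_β) = Φ(4.178) ≈ 1.000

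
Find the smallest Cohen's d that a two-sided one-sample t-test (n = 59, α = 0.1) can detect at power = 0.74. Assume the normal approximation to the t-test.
d ≈ 0.30

Minimum detectable effect (one-sample t-test, normal approximation):
d = (z_{α/2} + z_β) / √n
d = (1.645 + 0.643) / √59
d = 2.288 / 7.681
d ≈ 0.30

By Cohen's convention (0.2 small / 0.5 medium / 0.8 large): small effect.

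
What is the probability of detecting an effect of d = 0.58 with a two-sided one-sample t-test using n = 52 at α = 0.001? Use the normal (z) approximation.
Power ≈ 0.81

Power calculation (one-sample t-test, normal approximation):
z_β = d · √n - z_{α/2}
z_β = 0.58 · √52 - 3.291
z_β = 0.58 · 7.211 - 3.291
z_β = 0.892

Power = Φ(z_β) = Φ(0.892) ≈ 0.814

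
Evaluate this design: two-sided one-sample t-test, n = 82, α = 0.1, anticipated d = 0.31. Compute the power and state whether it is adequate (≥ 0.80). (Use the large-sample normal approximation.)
Power ≈ 0.88; the study is adequately powered (power ≥ 0.80)

Power calculation (one-sample t-test, normal approximation):
z_β = d · √n - z_{α/2}
z_β = 0.31 · √82 - 1.645
z_β = 0.31 · 9.055 - 1.645
z_β = 1.162

Power = Φ(z_β) = Φ(1.162) ≈ 0.877

Effect size d = 0.31 is small by Cohen's convention (0.2/0.5/0.8).

Threshold: power ≥ 0.80 is conventionally adequate.
Power ≈ 0.88 → the study is adequately powered (power ≥ 0.80).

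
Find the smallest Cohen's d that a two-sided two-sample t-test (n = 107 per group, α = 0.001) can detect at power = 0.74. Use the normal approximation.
d ≈ 0.54

Minimum detectable effect (two-sample t-test, normal approximation):
d = (z_{α/2} + z_β) / √(n/2)
d = (3.291 + 0.643) / √(107/2)
d = 3.934 / 7.314
d ≈ 0.54

By Cohen's convention (0.2 small / 0.5 medium / 0.8 large): medium effect.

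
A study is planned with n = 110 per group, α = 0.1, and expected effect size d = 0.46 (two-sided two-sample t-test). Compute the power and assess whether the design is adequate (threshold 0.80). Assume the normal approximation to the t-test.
Power ≈ 0.96; the study is adequately powered (power ≥ 0.80)

Power calculation (two-sample t-test, normal approximation):
z_β = d · √(n/2) - z_{α/2}
z_β = 0.46 · √(110/2) - 1.645
z_β = 0.46 · 7.416 - 1.645
z_β = 1.767

Power = Φ(z_β) = Φ(1.767) ≈ 0.961

Effect size d = 0.46 is small by Cohen's convention (0.2/0.5/0.8).

Threshold: power ≥ 0.80 is conventionally adequate.
Power ≈ 0.96 → the study is adequately powered (power ≥ 0.80).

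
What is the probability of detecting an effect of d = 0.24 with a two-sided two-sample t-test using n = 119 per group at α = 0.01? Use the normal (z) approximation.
Power ≈ 0.23

Power calculation (two-sample t-test, normal approximation):
z_β = d · √(n/2) - z_{α/2}
z_β = 0.24 · √(119/2) - 2.576
z_β = 0.24 · 7.714 - 2.576
z_β = -0.725

Power = Φ(z_β) = Φ(-0.725) ≈ 0.234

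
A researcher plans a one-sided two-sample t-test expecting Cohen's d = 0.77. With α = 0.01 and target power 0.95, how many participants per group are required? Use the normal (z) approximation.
n = 54 per group

Sample size formula (two-sample t-test, normal approximation):
n = 2 · ((z_α + z_β) / d)²

z_α = 2.326 (for α = 0.01, one-sided)
z_β = 1.645 (for power = 0.95)
d = 0.77

n = 2 · ((2.326 + 1.645) / 0.77)²
n = 2 · (5.157)²
n ≈ 53.19
Round up to the next whole number: n = 54 per group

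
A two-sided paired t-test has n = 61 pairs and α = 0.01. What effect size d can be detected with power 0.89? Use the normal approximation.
d ≈ 0.49

Minimum detectable effect (paired t-test, normal approximation):
d = (z_{α/2} + z_β) / √n
d = (2.576 + 1.227) / √61
d = 3.802 / 7.810
d ≈ 0.49

By Cohen's convention (0.2 small / 0.5 medium / 0.8 large): small effect.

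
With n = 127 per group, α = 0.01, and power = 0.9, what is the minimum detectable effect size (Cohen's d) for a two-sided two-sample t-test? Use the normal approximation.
d ≈ 0.48

Minimum detectable effect (two-sample t-test, normal approximation):
d = (z_{α/2} + z_β) / √(n/2)
d = (2.576 + 1.282) / √(127/2)
d = 3.857 / 7.969
d ≈ 0.48

By Cohen's convention (0.2 small / 0.5 medium / 0.8 large): small effect.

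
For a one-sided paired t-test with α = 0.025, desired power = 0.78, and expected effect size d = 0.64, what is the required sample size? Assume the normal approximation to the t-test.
n = 19 pairs

Sample size formula (paired t-test, normal approximation):
n = ((z_α + z_β) / d)²

z_α = 1.960 (for α = 0.025, one-sided)
z_β = 0.772 (for power = 0.78)
d = 0.64

n = ((1.960 + 0.772) / 0.64)²
n = (4.269)²
n ≈ 18.22
Round up to the next whole number: n = 19 pairs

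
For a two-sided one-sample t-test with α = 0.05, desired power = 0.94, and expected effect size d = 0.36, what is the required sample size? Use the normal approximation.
n = 96

Sample size formula (one-sample t-test, normal approximation):
n = ((z_{α/2} + z_β) / d)²

z_{α/2} = 1.960 (for α = 0.05, two-sided)
z_β = 1.555 (for power = 0.94)
d = 0.36

n = ((1.960 + 1.555) / 0.36)²
n = (9.764)²
n ≈ 95.34
Round up to the next whole number: n = 96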